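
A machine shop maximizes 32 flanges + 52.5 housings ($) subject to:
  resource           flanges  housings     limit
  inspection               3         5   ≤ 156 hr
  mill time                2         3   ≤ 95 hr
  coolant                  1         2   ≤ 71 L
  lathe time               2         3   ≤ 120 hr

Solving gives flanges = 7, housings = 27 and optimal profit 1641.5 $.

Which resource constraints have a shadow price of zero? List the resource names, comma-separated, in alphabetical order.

coolant, lathe time

inspection: 156/156 (binding)
mill time: 95/95 (binding)
coolant: 61/71 (slack 10)
lathe time: 95/120 (slack 25)
By complementary slackness, a constraint with positive slack has shadow price 0 → coolant, lathe time.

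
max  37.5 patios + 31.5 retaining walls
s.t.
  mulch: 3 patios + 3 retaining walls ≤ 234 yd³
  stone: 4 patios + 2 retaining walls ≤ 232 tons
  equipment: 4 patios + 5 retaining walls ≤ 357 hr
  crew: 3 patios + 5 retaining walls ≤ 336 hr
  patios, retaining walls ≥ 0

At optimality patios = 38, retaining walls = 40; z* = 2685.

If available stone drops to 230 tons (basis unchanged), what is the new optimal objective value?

2679

Check each constraint at x*: mulch 234/234 (tight); stone 232/232 (tight); equipment 352/357 (slack 5); crew 314/336 (slack 22).
Slack constraints have shadow price 0 (complementary slackness).
From A_Bᵀ y = c: 3·y_mulch + 4·y_stone = 37.5; 3·y_mulch + 2·y_stone = 31.5.
→ y_mulch = 8.5 and y_stone = 3.
Δz = y_stone·Δb = 3 × (-2) = -6, so new z* = 2685 − 6 = 2679.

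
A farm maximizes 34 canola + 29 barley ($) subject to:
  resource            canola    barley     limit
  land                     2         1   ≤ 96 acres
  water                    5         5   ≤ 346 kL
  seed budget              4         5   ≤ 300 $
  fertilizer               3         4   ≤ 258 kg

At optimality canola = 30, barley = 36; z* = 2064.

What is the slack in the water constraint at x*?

16

water used = 5·30 + 5·36 = 330; slack = 346 − 330 = 16.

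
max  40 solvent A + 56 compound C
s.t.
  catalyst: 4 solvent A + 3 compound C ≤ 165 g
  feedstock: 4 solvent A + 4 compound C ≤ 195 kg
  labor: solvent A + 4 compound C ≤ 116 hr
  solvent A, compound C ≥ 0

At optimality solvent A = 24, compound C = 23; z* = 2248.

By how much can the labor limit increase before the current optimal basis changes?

22.75

Binding constraints: catalyst, labor. The basis is B = [[4,3],[1,4]] with det 13.
Per unit increase in labor, x* moves by d = (-0.2308, 0.3077).
The basis stays optimal until feedstock becomes binding; allowable increase = 22.75 hr.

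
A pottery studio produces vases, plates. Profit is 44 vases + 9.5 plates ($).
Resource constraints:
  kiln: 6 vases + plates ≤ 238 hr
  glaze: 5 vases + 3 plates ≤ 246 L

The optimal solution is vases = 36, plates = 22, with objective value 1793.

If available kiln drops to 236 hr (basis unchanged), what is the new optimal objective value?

1780

Both kiln and glaze are binding at x*.
From A_Bᵀ y = c: 6·y_kiln + 5·y_glaze = 44; 1·y_kiln + 3·y_glaze = 9.5.
→ y_kiln = 6.5 and y_glaze = 1.
Δz = y_kiln·Δb = 6.5 × (-2) = -13, so new z* = 1793 − 13 = 1780.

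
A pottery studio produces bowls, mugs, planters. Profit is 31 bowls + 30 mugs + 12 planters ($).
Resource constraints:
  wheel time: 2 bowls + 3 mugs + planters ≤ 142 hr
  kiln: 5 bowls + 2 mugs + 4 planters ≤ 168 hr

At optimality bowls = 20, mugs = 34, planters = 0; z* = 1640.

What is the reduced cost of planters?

Both wheel time and kiln are binding at x*.
Dual feasibility on the basic columns requires 2·y_wheel time + 5·y_kiln = 31, 3·y_wheel time + 2·y_kiln = 30.
This yields shadow prices y_wheel time = 8, y_kiln = 3.
Reduced cost of planters: c₃ − yᵀa₃ = 12 − (8·1 + 3·4) = 12 − 20 = -8.

-8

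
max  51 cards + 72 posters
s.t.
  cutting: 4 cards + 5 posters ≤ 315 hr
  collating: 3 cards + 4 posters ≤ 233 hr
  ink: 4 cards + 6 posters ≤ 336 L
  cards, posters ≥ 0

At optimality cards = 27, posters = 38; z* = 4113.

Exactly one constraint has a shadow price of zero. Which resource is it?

cutting

cutting: 298/315 (slack 17)
collating: 233/233 (binding)
ink: 336/336 (binding)
By complementary slackness, a constraint with positive slack has shadow price 0 → cutting.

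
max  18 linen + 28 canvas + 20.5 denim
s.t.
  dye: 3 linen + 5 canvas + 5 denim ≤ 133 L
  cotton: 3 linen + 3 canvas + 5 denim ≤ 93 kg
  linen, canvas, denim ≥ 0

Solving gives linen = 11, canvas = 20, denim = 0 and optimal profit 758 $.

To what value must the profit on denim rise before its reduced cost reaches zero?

30

Both dye and cotton are binding at x*.
The binding rows give the dual system: 3·y_dye + 3·y_cotton = 18 and 5·y_dye + 3·y_cotton = 28.
This yields shadow prices y_dye = 5, y_cotton = 1.
denim enters the basis when its profit ≥ yᵀa₃ = 5·5 + 1·5 = 30.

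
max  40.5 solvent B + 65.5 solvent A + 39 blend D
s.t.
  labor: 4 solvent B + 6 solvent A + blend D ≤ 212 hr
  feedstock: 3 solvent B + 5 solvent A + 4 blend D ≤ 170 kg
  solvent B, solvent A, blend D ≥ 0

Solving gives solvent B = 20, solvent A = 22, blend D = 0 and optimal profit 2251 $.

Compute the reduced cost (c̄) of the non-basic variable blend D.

Both labor and feedstock are binding at x*.
The binding rows give the dual system: 4·y_labor + 3·y_feedstock = 40.5 and 6·y_labor + 5·y_feedstock = 65.5.
This yields shadow prices y_labor = 3, y_feedstock = 9.5.
Reduced cost of blend D: c₃ − yᵀa₃ = 39 − (3·1 + 9.5·4) = 39 − 41 = -2.

-2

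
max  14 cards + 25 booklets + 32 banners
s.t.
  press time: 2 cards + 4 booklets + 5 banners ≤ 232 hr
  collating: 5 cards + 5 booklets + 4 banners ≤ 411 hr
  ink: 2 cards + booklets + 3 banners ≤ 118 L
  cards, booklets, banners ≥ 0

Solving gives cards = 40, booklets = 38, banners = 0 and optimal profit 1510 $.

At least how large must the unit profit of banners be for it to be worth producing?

33

Check each constraint at x*: press time 232/232 (tight); collating 390/411 (slack 21); ink 118/118 (tight).
Slack constraints have shadow price 0 (complementary slackness).
Dual feasibility on the basic columns requires 2·y_press time + 2·y_ink = 14, 4·y_press time + 1·y_ink = 25.
Solving: y_press time = 6, y_ink = 1.
banners enters the basis when its profit ≥ yᵀa₃ = 6·5 + 1·3 = 33.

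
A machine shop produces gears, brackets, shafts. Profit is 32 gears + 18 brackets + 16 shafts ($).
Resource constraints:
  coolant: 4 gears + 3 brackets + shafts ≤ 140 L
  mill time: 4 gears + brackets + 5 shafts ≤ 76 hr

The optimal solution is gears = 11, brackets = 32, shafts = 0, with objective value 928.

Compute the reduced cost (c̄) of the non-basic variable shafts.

-4

At the optimum: coolant uses 140 of 140 (binding); mill time uses 76 of 76 (binding).
The binding rows give the dual system: 4·y_coolant + 4·y_mill time = 32 and 3·y_coolant + 1·y_mill time = 18.
This yields shadow prices y_coolant = 5, y_mill time = 3.
Reduced cost of shafts: c₃ − yᵀa₃ = 16 − (5·1 + 3·5) = 16 − 20 = -4.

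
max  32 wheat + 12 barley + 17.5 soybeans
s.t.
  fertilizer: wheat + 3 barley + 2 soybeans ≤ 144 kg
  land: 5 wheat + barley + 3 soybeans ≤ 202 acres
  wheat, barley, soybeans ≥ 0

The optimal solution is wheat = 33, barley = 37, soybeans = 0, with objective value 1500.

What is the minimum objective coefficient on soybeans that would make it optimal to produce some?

22

Check each constraint at x*: fertilizer 144/144 (tight); land 202/202 (tight).
Dual feasibility on the basic columns requires 1·y_fertilizer + 5·y_land = 32, 3·y_fertilizer + 1·y_land = 12.
Solving: y_fertilizer = 2, y_land = 6.
soybeans enters the basis when its profit ≥ yᵀa₃ = 2·2 + 6·3 = 22.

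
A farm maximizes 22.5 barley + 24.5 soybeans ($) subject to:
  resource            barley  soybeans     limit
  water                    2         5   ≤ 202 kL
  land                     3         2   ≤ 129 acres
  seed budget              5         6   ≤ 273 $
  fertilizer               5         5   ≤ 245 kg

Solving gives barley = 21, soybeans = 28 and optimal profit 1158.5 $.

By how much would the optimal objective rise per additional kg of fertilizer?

Binding: seed budget and fertilizer. Non-binding: water (20 unused), land (10 unused).
By complementary slackness, y = 0 for the non-binding constraints.
From A_Bᵀ y = c: 5·y_seed budget + 5·y_fertilizer = 22.5; 6·y_seed budget + 5·y_fertilizer = 24.5.
Solving: y_seed budget = 2, y_fertilizer = 2.5.
Shadow price of fertilizer = 2.5.

2.5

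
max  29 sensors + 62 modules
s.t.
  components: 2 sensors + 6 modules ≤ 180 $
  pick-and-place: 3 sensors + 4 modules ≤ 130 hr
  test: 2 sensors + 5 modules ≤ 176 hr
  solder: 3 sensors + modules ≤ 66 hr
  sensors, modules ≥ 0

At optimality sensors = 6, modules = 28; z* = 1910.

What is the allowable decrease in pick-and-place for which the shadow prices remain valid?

Binding constraints: components, pick-and-place. The basis is B = [[2,6],[3,4]] with det -10.
Per unit decrease in pick-and-place, x* moves by d = (-0.6, 0.2).
The basis stays optimal until sensors reaches 0; allowable decrease = 10 hr.

10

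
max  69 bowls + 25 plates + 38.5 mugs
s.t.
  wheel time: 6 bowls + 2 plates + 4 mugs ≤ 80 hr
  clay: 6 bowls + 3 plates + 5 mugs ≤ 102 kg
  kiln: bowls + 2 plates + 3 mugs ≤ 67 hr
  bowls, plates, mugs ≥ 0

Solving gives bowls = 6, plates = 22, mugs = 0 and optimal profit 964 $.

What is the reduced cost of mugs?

At the optimum: wheel time uses 80 of 80 (binding); clay uses 102 of 102 (binding); kiln uses 50 of 67 (slack = 17).
Since kiln is not tight, its dual is 0.
The binding rows give the dual system: 6·y_wheel time + 6·y_clay = 69 and 2·y_wheel time + 3·y_clay = 25.
This yields shadow prices y_wheel time = 9.5, y_clay = 2.
Reduced cost of mugs: c₃ − yᵀa₃ = 38.5 − (9.5·4 + 2·5) = 38.5 − 48 = -9.5.

-9.5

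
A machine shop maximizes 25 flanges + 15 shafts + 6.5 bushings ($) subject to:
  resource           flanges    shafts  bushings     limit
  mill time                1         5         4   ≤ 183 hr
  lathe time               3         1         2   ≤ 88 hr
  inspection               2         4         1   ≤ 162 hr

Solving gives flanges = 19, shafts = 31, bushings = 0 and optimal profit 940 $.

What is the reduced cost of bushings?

Check each constraint at x*: mill time 174/183 (slack 9); lathe time 88/88 (tight); inspection 162/162 (tight).
Slack constraints have shadow price 0 (complementary slackness).
The binding rows give the dual system: 3·y_lathe time + 2·y_inspection = 25 and 1·y_lathe time + 4·y_inspection = 15.
→ y_lathe time = 7 and y_inspection = 2.
Reduced cost of bushings: c₃ − yᵀa₃ = 6.5 − (7·2 + 2·1) = 6.5 − 16 = -9.5.

-9.5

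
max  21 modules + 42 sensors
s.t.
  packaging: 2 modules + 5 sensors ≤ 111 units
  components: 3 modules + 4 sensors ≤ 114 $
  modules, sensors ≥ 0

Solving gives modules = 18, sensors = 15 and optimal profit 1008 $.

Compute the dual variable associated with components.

3

Check each constraint at x*: packaging 111/111 (tight); components 114/114 (tight).
Dual feasibility on the basic columns requires 2·y_packaging + 3·y_components = 21, 5·y_packaging + 4·y_components = 42.
This yields shadow prices y_packaging = 6, y_components = 3.
Shadow price of components = 3.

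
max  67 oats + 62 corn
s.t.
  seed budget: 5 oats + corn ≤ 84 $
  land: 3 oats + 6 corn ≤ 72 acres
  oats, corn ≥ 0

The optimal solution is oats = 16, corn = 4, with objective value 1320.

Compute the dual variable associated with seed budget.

Check each constraint at x*: seed budget 84/84 (tight); land 72/72 (tight).
Dual feasibility on the basic columns requires 5·y_seed budget + 3·y_land = 67, 1·y_seed budget + 6·y_land = 62.
This yields shadow prices y_seed budget = 8, y_land = 9.
Shadow price of seed budget = 8.

8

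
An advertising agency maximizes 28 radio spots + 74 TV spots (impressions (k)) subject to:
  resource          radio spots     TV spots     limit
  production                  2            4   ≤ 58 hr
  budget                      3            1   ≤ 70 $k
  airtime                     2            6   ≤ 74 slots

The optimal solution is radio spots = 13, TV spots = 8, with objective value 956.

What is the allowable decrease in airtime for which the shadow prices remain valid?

9.2

Binding constraints: production, airtime. The basis is B = [[2,4],[2,6]] with det 4.
Per unit decrease in airtime, x* moves by d = (1, -0.5).
The basis stays optimal until budget becomes binding; allowable decrease = 9.2 slots.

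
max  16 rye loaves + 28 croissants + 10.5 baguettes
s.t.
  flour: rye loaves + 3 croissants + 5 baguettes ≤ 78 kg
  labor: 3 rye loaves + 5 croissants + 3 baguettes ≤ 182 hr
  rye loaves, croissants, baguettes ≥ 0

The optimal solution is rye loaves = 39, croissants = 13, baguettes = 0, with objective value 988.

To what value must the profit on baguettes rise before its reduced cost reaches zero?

20

Both flour and labor are binding at x*.
From A_Bᵀ y = c: 1·y_flour + 3·y_labor = 16; 3·y_flour + 5·y_labor = 28.
→ y_flour = 1 and y_labor = 5.
baguettes enters the basis when its profit ≥ yᵀa₃ = 1·5 + 5·3 = 20.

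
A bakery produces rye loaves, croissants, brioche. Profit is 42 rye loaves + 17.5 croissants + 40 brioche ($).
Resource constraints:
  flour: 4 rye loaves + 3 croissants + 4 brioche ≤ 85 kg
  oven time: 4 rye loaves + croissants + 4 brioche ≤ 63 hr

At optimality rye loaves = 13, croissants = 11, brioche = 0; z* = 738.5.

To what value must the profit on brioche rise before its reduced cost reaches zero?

42

Check each constraint at x*: flour 85/85 (tight); oven time 63/63 (tight).
The binding rows give the dual system: 4·y_flour + 4·y_oven time = 42 and 3·y_flour + 1·y_oven time = 17.5.
Solving: y_flour = 3.5, y_oven time = 7.
brioche enters the basis when its profit ≥ yᵀa₃ = 3.5·4 + 7·4 = 42.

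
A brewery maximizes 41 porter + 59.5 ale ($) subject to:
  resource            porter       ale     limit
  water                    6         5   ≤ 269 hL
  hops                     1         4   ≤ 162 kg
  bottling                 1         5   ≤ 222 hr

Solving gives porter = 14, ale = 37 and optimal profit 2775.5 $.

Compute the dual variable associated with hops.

Check each constraint at x*: water 269/269 (tight); hops 162/162 (tight); bottling 199/222 (slack 23).
By complementary slackness, y = 0 for the non-binding constraint.
Dual feasibility on the basic columns requires 6·y_water + 1·y_hops = 41, 5·y_water + 4·y_hops = 59.5.
Solving: y_water = 5.5, y_hops = 8.
Shadow price of hops = 8.

8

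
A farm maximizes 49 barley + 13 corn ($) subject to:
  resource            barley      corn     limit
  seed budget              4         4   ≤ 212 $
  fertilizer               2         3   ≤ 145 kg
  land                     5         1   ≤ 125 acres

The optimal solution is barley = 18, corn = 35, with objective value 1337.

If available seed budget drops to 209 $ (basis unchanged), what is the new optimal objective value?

At the optimum: seed budget uses 212 of 212 (binding); fertilizer uses 141 of 145 (slack = 4); land uses 125 of 125 (binding).
By complementary slackness, y = 0 for the non-binding constraint.
From A_Bᵀ y = c: 4·y_seed budget + 5·y_land = 49; 4·y_seed budget + 1·y_land = 13.
Solving: y_seed budget = 1, y_land = 9.
Δz = y_seed budget·Δb = 1 × (-3) = -3, so new z* = 1337 − 3 = 1334.

1334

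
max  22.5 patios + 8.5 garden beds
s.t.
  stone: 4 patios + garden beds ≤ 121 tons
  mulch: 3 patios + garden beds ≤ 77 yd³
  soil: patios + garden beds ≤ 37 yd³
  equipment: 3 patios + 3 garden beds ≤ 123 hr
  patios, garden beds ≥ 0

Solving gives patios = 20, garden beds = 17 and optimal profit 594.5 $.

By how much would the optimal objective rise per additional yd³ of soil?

1.5

At the optimum: stone uses 97 of 121 (slack = 24); mulch uses 77 of 77 (binding); soil uses 37 of 37 (binding); equipment uses 111 of 123 (slack = 12).
Since stone, equipment are not tight, their duals are 0.
The binding rows give the dual system: 3·y_mulch + 1·y_soil = 22.5 and 1·y_mulch + 1·y_soil = 8.5.
→ y_mulch = 7 and y_soil = 1.5.
Shadow price of soil = 1.5.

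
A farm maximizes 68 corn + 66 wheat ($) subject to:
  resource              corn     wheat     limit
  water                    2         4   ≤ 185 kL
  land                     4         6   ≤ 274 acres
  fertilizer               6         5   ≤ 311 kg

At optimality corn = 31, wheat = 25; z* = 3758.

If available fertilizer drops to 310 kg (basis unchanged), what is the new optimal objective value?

Check each constraint at x*: water 162/185 (slack 23); land 274/274 (tight); fertilizer 311/311 (tight).
Since water is not tight, its dual is 0.
From A_Bᵀ y = c: 4·y_land + 6·y_fertilizer = 68; 6·y_land + 5·y_fertilizer = 66.
Solving: y_land = 3.5, y_fertilizer = 9.
Δz = y_fertilizer·Δb = 9 × (-1) = -9, so new z* = 3758 − 9 = 3749.

3749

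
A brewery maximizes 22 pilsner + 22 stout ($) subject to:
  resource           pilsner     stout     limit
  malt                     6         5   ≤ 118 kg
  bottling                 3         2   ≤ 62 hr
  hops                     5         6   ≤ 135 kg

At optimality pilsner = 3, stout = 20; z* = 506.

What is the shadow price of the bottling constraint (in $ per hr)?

Binding: malt and hops. Non-binding: bottling (13 unused).
By complementary slackness, y = 0 for the non-binding constraint.
The binding rows give the dual system: 6·y_malt + 5·y_hops = 22 and 5·y_malt + 6·y_hops = 22.
→ y_malt = 2 and y_hops = 2.
Shadow price of bottling = 0.

0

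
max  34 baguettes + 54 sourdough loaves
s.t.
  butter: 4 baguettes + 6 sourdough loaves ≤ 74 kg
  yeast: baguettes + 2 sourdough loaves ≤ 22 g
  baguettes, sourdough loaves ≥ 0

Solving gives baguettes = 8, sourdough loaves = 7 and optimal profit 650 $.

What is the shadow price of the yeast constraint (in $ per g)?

At the optimum: butter uses 74 of 74 (binding); yeast uses 22 of 22 (binding).
The binding rows give the dual system: 4·y_butter + 1·y_yeast = 34 and 6·y_butter + 2·y_yeast = 54.
This yields shadow prices y_butter = 7, y_yeast = 6.
Shadow price of yeast = 6.

6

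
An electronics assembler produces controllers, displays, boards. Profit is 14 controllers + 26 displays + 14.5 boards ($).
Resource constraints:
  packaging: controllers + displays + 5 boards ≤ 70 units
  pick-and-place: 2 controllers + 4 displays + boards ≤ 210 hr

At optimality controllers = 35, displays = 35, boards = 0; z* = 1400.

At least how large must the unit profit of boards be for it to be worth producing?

Both packaging and pick-and-place are binding at x*.
The binding rows give the dual system: 1·y_packaging + 2·y_pick-and-place = 14 and 1·y_packaging + 4·y_pick-and-place = 26.
→ y_packaging = 2 and y_pick-and-place = 6.
boards enters the basis when its profit ≥ yᵀa₃ = 2·5 + 6·1 = 16.

16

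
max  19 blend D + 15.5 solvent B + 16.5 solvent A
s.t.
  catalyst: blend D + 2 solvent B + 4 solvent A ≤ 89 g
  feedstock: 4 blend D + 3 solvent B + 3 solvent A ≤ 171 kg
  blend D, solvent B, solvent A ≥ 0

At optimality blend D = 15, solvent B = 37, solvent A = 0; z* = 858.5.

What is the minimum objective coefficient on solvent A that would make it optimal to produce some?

Both catalyst and feedstock are binding at x*.
Dual feasibility on the basic columns requires 1·y_catalyst + 4·y_feedstock = 19, 2·y_catalyst + 3·y_feedstock = 15.5.
→ y_catalyst = 1 and y_feedstock = 4.5.
solvent A enters the basis when its profit ≥ yᵀa₃ = 1·4 + 4.5·3 = 17.5.

17.5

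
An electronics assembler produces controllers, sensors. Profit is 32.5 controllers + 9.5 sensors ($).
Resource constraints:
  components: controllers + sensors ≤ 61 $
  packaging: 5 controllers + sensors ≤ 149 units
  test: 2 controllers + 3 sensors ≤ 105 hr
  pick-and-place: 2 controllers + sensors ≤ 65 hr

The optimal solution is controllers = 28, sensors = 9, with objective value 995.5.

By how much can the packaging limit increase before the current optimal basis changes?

13.5

Binding constraints: packaging, pick-and-place. The basis is B = [[5,1],[2,1]] with det 3.
Per unit increase in packaging, x* moves by d = (0.3333, -0.6667).
The basis stays optimal until sensors reaches 0; allowable increase = 13.5 units.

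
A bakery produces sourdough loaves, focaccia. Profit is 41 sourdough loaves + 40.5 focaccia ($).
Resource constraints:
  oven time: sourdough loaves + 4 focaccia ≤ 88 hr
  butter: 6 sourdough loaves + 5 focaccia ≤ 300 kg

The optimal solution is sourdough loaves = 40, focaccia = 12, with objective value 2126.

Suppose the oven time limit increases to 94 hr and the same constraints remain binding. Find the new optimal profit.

2138

Both oven time and butter are binding at x*.
The binding rows give the dual system: 1·y_oven time + 6·y_butter = 41 and 4·y_oven time + 5·y_butter = 40.5.
This yields shadow prices y_oven time = 2, y_butter = 6.5.
Δz = y_oven time·Δb = 2 × (6) = 12, so new z* = 2126 + 12 = 2138.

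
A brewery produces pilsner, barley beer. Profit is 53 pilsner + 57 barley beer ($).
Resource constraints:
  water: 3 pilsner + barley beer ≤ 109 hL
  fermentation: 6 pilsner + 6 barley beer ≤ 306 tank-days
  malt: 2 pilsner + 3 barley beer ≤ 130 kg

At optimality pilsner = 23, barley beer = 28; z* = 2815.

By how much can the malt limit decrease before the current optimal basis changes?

Binding constraints: fermentation, malt. The basis is B = [[6,6],[2,3]] with det 6.
Per unit decrease in malt, x* moves by d = (1, -1).
The basis stays optimal until water becomes binding; allowable decrease = 6 kg.

6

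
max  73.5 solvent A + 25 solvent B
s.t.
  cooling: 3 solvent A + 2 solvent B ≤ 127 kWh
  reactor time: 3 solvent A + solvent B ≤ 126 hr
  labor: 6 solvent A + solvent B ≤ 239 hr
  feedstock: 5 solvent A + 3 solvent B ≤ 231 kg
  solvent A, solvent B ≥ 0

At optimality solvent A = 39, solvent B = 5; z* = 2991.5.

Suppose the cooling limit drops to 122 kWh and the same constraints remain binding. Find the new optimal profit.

At the optimum: cooling uses 127 of 127 (binding); reactor time uses 122 of 126 (slack = 4); labor uses 239 of 239 (binding); feedstock uses 210 of 231 (slack = 21).
Since reactor time, feedstock are not tight, their duals are 0.
Dual feasibility on the basic columns requires 3·y_cooling + 6·y_labor = 73.5, 2·y_cooling + 1·y_labor = 25.
→ y_cooling = 8.5 and y_labor = 8.
Δz = y_cooling·Δb = 8.5 × (-5) = -42.5, so new z* = 2991.5 − 42.5 = 2949.

2949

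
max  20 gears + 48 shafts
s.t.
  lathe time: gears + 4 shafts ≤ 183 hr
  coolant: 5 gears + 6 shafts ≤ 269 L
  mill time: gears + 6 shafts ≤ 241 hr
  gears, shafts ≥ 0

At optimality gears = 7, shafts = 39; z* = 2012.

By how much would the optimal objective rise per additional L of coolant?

3

Check each constraint at x*: lathe time 163/183 (slack 20); coolant 269/269 (tight); mill time 241/241 (tight).
Since lathe time is not tight, its dual is 0.
From A_Bᵀ y = c: 5·y_coolant + 1·y_mill time = 20; 6·y_coolant + 6·y_mill time = 48.
This yields shadow prices y_coolant = 3, y_mill time = 5.
Shadow price of coolant = 3.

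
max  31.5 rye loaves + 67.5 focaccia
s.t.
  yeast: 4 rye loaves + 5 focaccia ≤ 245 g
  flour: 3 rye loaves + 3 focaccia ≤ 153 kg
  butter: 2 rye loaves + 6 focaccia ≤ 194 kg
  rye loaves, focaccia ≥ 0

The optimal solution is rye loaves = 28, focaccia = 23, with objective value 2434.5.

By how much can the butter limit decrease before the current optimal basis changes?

92

Binding constraints: flour, butter. The basis is B = [[3,3],[2,6]] with det 12.
Per unit decrease in butter, x* moves by d = (0.25, -0.25).
The basis stays optimal until focaccia reaches 0; allowable decrease = 92 kg.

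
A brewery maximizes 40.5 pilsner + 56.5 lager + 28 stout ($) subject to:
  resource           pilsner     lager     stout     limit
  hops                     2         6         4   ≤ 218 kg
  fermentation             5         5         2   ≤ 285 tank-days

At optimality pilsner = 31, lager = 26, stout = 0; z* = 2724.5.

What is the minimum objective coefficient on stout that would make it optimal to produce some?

29

Check each constraint at x*: hops 218/218 (tight); fermentation 285/285 (tight).
The binding rows give the dual system: 2·y_hops + 5·y_fermentation = 40.5 and 6·y_hops + 5·y_fermentation = 56.5.
Solving: y_hops = 4, y_fermentation = 6.5.
stout enters the basis when its profit ≥ yᵀa₃ = 4·4 + 6.5·2 = 29.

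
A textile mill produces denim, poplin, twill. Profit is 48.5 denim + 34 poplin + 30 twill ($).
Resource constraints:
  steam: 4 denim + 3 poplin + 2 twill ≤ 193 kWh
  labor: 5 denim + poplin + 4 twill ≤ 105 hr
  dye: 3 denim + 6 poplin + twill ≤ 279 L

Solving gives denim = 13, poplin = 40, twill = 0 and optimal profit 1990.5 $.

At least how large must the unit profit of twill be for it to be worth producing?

32.5

Check each constraint at x*: steam 172/193 (slack 21); labor 105/105 (tight); dye 279/279 (tight).
Since steam is not tight, its dual is 0.
The binding rows give the dual system: 5·y_labor + 3·y_dye = 48.5 and 1·y_labor + 6·y_dye = 34.
Solving: y_labor = 7, y_dye = 4.5.
twill enters the basis when its profit ≥ yᵀa₃ = 7·4 + 4.5·1 = 32.5.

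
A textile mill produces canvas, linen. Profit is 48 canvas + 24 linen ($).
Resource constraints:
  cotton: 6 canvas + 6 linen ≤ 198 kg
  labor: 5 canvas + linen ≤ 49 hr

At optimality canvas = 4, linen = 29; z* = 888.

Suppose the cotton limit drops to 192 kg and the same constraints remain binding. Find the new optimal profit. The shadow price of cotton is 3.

Δb = -6, so new z* = 888 + (3)·(-6) = 888 − 18 = 870.

870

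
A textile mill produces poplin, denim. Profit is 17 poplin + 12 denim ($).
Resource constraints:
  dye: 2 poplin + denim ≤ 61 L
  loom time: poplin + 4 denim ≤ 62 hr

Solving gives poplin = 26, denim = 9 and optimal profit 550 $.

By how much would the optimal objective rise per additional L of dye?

8

At the optimum: dye uses 61 of 61 (binding); loom time uses 62 of 62 (binding).
From A_Bᵀ y = c: 2·y_dye + 1·y_loom time = 17; 1·y_dye + 4·y_loom time = 12.
This yields shadow prices y_dye = 8, y_loom time = 1.
Shadow price of dye = 8.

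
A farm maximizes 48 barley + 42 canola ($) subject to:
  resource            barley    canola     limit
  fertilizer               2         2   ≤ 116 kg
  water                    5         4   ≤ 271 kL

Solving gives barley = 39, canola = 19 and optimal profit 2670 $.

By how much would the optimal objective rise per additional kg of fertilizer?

9

Both fertilizer and water are binding at x*.
Dual feasibility on the basic columns requires 2·y_fertilizer + 5·y_water = 48, 2·y_fertilizer + 4·y_water = 42.
→ y_fertilizer = 9 and y_water = 6.
Shadow price of fertilizer = 9.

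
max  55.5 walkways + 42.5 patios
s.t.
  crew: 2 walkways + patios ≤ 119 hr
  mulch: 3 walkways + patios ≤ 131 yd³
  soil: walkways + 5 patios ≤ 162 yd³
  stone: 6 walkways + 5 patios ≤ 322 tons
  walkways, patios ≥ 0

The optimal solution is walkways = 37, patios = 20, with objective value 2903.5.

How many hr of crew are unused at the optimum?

crew used = 2·37 + 1·20 = 94; slack = 119 − 94 = 25.

25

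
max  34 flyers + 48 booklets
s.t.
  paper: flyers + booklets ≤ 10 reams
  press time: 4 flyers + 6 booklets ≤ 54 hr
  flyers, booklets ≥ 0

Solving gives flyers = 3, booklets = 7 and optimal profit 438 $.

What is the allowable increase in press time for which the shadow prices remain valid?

6

Binding constraints: paper, press time. The basis is B = [[1,1],[4,6]] with det 2.
Per unit increase in press time, x* moves by d = (-0.5, 0.5).
The basis stays optimal until flyers reaches 0; allowable increase = 6 hr.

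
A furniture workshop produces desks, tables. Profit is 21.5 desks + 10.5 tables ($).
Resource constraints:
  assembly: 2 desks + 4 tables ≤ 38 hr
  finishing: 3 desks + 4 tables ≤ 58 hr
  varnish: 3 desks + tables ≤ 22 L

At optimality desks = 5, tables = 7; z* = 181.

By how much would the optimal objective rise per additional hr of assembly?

1

Binding: assembly and varnish. Non-binding: finishing (15 unused).
Since finishing is not tight, its dual is 0.
Dual feasibility on the basic columns requires 2·y_assembly + 3·y_varnish = 21.5, 4·y_assembly + 1·y_varnish = 10.5.
→ y_assembly = 1 and y_varnish = 6.5.
Shadow price of assembly = 1.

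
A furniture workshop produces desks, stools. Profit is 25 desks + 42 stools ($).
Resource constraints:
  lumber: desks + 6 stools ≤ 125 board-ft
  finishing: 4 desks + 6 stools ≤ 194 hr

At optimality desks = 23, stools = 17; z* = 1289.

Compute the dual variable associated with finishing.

6

Both lumber and finishing are binding at x*.
Dual feasibility on the basic columns requires 1·y_lumber + 4·y_finishing = 25, 6·y_lumber + 6·y_finishing = 42.
→ y_lumber = 1 and y_finishing = 6.
Shadow price of finishing = 6.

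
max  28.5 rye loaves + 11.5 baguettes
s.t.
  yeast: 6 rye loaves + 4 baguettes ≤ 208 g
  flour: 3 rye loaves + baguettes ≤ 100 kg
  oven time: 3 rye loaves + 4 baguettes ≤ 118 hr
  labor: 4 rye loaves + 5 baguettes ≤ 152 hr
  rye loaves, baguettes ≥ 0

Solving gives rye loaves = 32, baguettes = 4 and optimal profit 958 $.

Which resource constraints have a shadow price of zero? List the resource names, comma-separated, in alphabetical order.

yeast: 208/208 (binding)
flour: 100/100 (binding)
oven time: 112/118 (slack 6)
labor: 148/152 (slack 4)
By complementary slackness, a constraint with positive slack has shadow price 0 → labor, oven time.

labor, oven time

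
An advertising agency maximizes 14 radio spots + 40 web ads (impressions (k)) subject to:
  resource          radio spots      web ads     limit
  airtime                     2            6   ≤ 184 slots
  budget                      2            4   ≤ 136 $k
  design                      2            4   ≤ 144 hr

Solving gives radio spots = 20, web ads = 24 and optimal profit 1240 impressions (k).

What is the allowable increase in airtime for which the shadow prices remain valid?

20

Binding constraints: airtime, budget. The basis is B = [[2,6],[2,4]] with det -4.
Per unit increase in airtime, x* moves by d = (-1, 0.5).
The basis stays optimal until radio spots reaches 0; allowable increase = 20 slots.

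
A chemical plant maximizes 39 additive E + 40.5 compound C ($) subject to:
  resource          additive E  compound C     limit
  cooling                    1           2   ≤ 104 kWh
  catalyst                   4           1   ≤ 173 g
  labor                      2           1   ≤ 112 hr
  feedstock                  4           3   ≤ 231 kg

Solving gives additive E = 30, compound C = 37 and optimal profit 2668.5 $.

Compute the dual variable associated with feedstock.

At the optimum: cooling uses 104 of 104 (binding); catalyst uses 157 of 173 (slack = 16); labor uses 97 of 112 (slack = 15); feedstock uses 231 of 231 (binding).
Since catalyst, labor are not tight, their duals are 0.
From A_Bᵀ y = c: 1·y_cooling + 4·y_feedstock = 39; 2·y_cooling + 3·y_feedstock = 40.5.
Solving: y_cooling = 9, y_feedstock = 7.5.
Shadow price of feedstock = 7.5.

7.5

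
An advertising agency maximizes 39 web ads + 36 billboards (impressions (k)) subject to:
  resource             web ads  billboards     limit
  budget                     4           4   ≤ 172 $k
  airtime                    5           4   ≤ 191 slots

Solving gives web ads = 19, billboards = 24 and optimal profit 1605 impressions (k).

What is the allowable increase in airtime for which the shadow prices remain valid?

Binding constraints: budget, airtime. The basis is B = [[4,4],[5,4]] with det -4.
Per unit increase in airtime, x* moves by d = (1, -1).
The basis stays optimal until billboards reaches 0; allowable increase = 24 slots.

24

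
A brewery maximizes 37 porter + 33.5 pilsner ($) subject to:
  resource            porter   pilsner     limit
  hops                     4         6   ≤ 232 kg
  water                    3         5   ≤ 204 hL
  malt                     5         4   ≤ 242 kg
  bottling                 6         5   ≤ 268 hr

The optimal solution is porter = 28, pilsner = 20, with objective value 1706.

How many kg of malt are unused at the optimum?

malt used = 5·28 + 4·20 = 220; slack = 242 − 220 = 22.

22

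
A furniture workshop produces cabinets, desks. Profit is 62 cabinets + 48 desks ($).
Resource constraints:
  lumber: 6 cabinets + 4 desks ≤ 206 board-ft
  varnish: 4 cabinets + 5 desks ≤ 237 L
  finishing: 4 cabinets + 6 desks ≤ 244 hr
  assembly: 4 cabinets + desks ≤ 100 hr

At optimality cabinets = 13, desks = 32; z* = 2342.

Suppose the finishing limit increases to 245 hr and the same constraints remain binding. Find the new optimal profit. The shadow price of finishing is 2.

2344

Δb = 1, so new z* = 2342 + (2)·(1) = 2342 + 2 = 2344.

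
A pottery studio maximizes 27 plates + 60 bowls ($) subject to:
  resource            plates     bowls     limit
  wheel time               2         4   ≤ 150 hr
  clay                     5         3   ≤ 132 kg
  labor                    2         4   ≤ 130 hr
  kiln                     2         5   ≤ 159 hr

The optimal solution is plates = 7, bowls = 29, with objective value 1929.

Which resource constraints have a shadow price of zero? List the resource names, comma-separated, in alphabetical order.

wheel time: 130/150 (slack 20)
clay: 122/132 (slack 10)
labor: 130/130 (binding)
kiln: 159/159 (binding)
By complementary slackness, a constraint with positive slack has shadow price 0 → clay, wheel time.

clay, wheel time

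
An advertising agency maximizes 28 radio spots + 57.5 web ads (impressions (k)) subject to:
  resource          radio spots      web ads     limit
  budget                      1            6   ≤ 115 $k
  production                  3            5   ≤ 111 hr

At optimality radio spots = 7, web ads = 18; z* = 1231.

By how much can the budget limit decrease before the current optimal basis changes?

Binding constraints: budget, production. The basis is B = [[1,6],[3,5]] with det -13.
Per unit decrease in budget, x* moves by d = (0.3846, -0.2308).
The basis stays optimal until web ads reaches 0; allowable decrease = 78 $k.

78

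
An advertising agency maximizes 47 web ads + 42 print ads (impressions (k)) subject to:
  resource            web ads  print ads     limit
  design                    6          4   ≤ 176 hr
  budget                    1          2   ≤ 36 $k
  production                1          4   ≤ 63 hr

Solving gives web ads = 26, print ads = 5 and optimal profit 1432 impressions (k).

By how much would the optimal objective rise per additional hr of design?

At the optimum: design uses 176 of 176 (binding); budget uses 36 of 36 (binding); production uses 46 of 63 (slack = 17).
By complementary slackness, y = 0 for the non-binding constraint.
From A_Bᵀ y = c: 6·y_design + 1·y_budget = 47; 4·y_design + 2·y_budget = 42.
→ y_design = 6.5 and y_budget = 8.
Shadow price of design = 6.5.

6.5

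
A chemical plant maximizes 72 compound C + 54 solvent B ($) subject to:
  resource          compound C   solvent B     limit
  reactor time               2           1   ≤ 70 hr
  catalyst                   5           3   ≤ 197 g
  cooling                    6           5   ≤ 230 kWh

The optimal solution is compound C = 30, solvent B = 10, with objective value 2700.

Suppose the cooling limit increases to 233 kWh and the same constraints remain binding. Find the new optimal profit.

2727

Check each constraint at x*: reactor time 70/70 (tight); catalyst 180/197 (slack 17); cooling 230/230 (tight).
Since catalyst is not tight, its dual is 0.
From A_Bᵀ y = c: 2·y_reactor time + 6·y_cooling = 72; 1·y_reactor time + 5·y_cooling = 54.
This yields shadow prices y_reactor time = 9, y_cooling = 9.
Δz = y_cooling·Δb = 9 × (3) = 27, so new z* = 2700 + 27 = 2727.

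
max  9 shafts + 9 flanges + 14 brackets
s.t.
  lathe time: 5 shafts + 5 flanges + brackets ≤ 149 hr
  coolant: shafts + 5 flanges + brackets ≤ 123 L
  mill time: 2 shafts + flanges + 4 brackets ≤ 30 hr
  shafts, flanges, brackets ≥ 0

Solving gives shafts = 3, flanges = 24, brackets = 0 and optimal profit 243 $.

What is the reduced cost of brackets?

Binding: coolant and mill time. Non-binding: lathe time (14 unused).
By complementary slackness, y = 0 for the non-binding constraint.
From A_Bᵀ y = c: 1·y_coolant + 2·y_mill time = 9; 5·y_coolant + 1·y_mill time = 9.
→ y_coolant = 1 and y_mill time = 4.
Reduced cost of brackets: c₃ − yᵀa₃ = 14 − (1·1 + 4·4) = 14 − 17 = -3.

-3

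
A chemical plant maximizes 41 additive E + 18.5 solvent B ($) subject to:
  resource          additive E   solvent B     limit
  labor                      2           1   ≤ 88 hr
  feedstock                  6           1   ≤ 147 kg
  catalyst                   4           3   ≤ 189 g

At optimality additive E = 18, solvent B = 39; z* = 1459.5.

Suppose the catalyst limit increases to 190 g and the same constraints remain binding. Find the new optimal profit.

Binding: feedstock and catalyst. Non-binding: labor (13 unused).
Since labor is not tight, its dual is 0.
The binding rows give the dual system: 6·y_feedstock + 4·y_catalyst = 41 and 1·y_feedstock + 3·y_catalyst = 18.5.
Solving: y_feedstock = 3.5, y_catalyst = 5.
Δz = y_catalyst·Δb = 5 × (1) = 5, so new z* = 1459.5 + 5 = 1464.5.

1464.5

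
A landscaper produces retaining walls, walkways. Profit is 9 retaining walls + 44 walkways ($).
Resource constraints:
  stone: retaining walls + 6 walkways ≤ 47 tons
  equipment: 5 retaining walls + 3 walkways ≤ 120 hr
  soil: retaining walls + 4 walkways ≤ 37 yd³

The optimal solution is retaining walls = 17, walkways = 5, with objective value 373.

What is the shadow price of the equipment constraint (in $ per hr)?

0

At the optimum: stone uses 47 of 47 (binding); equipment uses 100 of 120 (slack = 20); soil uses 37 of 37 (binding).
Slack constraints have shadow price 0 (complementary slackness).
The binding rows give the dual system: 1·y_stone + 1·y_soil = 9 and 6·y_stone + 4·y_soil = 44.
Solving: y_stone = 4, y_soil = 5.
Shadow price of equipment = 0.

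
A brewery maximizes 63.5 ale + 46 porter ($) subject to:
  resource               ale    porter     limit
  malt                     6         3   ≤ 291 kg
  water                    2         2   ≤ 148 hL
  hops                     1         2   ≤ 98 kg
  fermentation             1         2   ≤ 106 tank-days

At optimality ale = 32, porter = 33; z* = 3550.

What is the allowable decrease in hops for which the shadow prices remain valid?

Binding constraints: malt, hops. The basis is B = [[6,3],[1,2]] with det 9.
Per unit decrease in hops, x* moves by d = (0.3333, -0.6667).
The basis stays optimal until porter reaches 0; allowable decrease = 49.5 kg.

49.5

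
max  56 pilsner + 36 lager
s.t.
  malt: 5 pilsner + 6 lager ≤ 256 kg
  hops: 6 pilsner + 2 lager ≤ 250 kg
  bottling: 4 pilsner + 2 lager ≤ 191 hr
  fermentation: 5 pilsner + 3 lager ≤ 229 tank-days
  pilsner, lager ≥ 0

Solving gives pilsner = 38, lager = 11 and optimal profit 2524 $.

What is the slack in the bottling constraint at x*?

bottling used = 4·38 + 2·11 = 174; slack = 191 − 174 = 17.

17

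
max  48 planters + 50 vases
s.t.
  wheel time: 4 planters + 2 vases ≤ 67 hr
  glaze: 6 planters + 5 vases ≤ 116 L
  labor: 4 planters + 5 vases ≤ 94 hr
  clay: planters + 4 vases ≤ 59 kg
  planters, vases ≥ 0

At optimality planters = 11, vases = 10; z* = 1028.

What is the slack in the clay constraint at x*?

8

clay used = 1·11 + 4·10 = 51; slack = 59 − 51 = 8.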